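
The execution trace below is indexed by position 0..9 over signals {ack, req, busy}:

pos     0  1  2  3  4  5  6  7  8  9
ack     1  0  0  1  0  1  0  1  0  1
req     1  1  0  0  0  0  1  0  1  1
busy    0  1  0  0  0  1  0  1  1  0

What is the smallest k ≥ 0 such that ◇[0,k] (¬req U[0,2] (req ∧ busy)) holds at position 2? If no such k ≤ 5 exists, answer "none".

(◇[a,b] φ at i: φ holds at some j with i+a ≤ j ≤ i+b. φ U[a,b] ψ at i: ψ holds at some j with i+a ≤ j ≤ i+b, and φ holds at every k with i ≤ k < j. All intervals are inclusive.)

Scan j = 2,3,… for (¬req U[0,2] (req ∧ busy)):
  j=2: fails
  j=3: fails
  j=4: fails
  j=5: fails
  j=6: fails
  j=7: holds
First hit at j=7, so smallest k = 7-2 = 5.

5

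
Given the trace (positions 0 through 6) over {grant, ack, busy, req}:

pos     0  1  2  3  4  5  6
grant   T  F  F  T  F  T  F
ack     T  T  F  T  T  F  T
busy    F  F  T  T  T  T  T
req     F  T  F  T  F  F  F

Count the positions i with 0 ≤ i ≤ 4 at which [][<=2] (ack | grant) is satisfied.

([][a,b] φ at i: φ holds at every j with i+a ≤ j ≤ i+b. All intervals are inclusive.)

2

Evaluate at each i in [0,4]:
  i=0: ✗ (fails at j=2)
  i=1: ✗ (fails at j=2)
  i=2: ✗ (fails at j=2)
  i=3: ✓ (all of [3,5])
  i=4: ✓ (all of [4,6])
Positions where it holds: {3, 4} → 2.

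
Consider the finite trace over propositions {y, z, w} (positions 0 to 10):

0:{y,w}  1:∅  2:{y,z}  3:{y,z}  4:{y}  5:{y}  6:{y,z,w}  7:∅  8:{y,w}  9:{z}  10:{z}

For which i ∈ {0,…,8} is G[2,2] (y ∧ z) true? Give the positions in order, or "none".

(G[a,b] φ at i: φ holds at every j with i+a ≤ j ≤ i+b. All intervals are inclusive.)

Evaluate at each i in [0,8]:
  i=0: ✓ (all of [2,2])
  i=1: ✓ (all of [3,3])
  i=2: ✗ (fails at j=4)
  i=3: ✗ (fails at j=5)
  i=4: ✓ (all of [6,6])
  i=5: ✗ (fails at j=7)
  i=6: ✗ (fails at j=8)
  i=7: ✗ (fails at j=9)
  i=8: ✗ (fails at j=10)

0, 1, 4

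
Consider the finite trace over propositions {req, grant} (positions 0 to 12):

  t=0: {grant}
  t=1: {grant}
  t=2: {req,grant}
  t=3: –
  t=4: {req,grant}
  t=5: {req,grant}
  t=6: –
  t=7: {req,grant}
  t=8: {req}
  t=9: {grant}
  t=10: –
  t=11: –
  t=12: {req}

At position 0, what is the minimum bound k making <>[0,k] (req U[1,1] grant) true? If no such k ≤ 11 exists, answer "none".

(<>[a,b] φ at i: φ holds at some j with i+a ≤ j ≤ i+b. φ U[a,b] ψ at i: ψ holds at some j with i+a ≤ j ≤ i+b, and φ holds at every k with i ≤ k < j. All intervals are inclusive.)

4

Scan j = 0,1,… for (req U[1,1] grant):
  j=0: fails
  j=1: fails
  j=2: fails
  j=3: fails
  j=4: holds
First hit at j=4, so smallest k = 4-0 = 4.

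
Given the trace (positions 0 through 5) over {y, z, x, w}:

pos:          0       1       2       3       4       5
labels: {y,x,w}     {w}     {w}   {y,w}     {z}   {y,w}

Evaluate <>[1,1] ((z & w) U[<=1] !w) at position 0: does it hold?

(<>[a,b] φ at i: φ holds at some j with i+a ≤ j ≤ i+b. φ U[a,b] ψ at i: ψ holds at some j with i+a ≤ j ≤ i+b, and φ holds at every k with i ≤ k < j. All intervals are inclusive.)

Check ((z & w) U[<=1] !w) at each j in [1,1]:
  j=1: fails
No position in the window satisfies it → formula fails.

False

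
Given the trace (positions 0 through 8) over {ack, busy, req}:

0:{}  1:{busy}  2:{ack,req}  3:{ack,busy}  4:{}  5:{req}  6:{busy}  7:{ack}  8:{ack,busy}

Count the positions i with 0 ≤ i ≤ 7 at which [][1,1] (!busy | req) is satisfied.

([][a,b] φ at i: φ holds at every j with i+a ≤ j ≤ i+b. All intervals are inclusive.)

Evaluate at each i in [0,7]:
  i=0: ✗ (fails at j=1)
  i=1: ✓ (all of [2,2])
  i=2: ✗ (fails at j=3)
  i=3: ✓ (all of [4,4])
  i=4: ✓ (all of [5,5])
  i=5: ✗ (fails at j=6)
  i=6: ✓ (all of [7,7])
  i=7: ✗ (fails at j=8)
Positions where it holds: {1, 3, 4, 6} → 4.

4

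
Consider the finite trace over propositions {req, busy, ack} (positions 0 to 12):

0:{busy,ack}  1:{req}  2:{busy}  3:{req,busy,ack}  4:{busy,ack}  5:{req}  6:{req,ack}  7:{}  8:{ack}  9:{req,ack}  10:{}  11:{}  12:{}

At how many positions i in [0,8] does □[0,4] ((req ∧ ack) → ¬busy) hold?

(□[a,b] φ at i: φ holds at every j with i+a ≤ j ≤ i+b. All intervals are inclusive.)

5

Evaluate at each i in [0,8]:
  i=0: ✗ (fails at j=3)
  i=1: ✗ (fails at j=3)
  i=2: ✗ (fails at j=3)
  i=3: ✗ (fails at j=3)
  i=4: ✓ (all of [4,8])
  i=5: ✓ (all of [5,9])
  i=6: ✓ (all of [6,10])
  i=7: ✓ (all of [7,11])
  i=8: ✓ (all of [8,12])
Positions where it holds: {4, 5, 6, 7, 8} → 5.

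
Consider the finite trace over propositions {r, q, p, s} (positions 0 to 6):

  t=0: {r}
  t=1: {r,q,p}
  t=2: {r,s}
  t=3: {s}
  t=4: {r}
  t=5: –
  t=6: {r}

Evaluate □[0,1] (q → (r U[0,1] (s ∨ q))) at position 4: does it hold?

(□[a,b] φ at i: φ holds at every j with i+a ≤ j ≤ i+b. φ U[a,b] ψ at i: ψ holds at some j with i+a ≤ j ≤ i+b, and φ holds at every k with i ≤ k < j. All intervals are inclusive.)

Yes

Check (q → (r U[0,1] (s ∨ q))) at every j in [4,5]:
  j=4: antecedent false → ✓
  j=5: antecedent false → ✓
All positions satisfy it → formula holds.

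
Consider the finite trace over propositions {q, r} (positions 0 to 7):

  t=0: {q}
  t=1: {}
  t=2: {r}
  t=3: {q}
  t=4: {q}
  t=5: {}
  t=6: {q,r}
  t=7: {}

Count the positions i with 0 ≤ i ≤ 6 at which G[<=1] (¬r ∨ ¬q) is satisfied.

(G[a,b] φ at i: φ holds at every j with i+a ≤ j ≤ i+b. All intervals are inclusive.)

Evaluate at each i in [0,6]:
  i=0: ✓ (all of [0,1])
  i=1: ✓ (all of [1,2])
  i=2: ✓ (all of [2,3])
  i=3: ✓ (all of [3,4])
  i=4: ✓ (all of [4,5])
  i=5: ✗ (fails at j=6)
  i=6: ✗ (fails at j=6)
Positions where it holds: {0, 1, 2, 3, 4} → 5.

5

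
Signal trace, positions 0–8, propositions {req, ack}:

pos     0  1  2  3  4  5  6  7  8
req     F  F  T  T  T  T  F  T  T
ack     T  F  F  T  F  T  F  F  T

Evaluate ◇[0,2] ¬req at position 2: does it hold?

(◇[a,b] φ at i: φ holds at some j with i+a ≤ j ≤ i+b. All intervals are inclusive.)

No

Check ¬req at each j in [2,4]:
  j=2: false
  j=3: false
  j=4: false
No position in the window satisfies it → formula fails.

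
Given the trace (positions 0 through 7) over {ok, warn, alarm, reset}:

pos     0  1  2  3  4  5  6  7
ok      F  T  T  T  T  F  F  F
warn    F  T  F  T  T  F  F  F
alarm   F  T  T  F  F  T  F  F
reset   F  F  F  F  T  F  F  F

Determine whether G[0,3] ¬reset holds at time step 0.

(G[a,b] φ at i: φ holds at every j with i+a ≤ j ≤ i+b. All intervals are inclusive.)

True

Check ¬reset at every j in [0,3]:
  j=0: true
  j=1: true
  j=2: true
  j=3: true
All positions satisfy it → formula holds.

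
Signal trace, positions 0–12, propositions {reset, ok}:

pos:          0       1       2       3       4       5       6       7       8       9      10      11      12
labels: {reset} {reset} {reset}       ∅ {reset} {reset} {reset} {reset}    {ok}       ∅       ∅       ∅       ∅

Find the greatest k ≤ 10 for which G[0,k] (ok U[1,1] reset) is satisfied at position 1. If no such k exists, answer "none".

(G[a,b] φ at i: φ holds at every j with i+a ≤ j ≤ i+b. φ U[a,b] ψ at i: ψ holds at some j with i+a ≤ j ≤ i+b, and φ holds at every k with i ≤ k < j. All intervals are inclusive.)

(ok U[1,1] reset) must hold from j=1 onward; find where it first fails.
  j=1: fails → no k works.

none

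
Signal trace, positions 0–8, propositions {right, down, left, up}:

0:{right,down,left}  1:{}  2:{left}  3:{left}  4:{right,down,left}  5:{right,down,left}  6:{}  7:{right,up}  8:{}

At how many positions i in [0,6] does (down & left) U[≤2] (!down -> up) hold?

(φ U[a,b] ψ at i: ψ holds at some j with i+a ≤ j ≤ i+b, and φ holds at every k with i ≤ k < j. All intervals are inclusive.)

Evaluate at each i in [0,6]:
  i=0: ✓ (rhs at j=0)
  i=1: ✗ (no rhs in [1,3])
  i=2: ✗ (lhs fails at k=2 before rhs at j=4)
  i=3: ✗ (lhs fails at k=3 before rhs at j=4)
  i=4: ✓ (rhs at j=4)
  i=5: ✓ (rhs at j=5)
  i=6: ✗ (lhs fails at k=6 before rhs at j=7)
Positions where it holds: {0, 4, 5} → 3.

3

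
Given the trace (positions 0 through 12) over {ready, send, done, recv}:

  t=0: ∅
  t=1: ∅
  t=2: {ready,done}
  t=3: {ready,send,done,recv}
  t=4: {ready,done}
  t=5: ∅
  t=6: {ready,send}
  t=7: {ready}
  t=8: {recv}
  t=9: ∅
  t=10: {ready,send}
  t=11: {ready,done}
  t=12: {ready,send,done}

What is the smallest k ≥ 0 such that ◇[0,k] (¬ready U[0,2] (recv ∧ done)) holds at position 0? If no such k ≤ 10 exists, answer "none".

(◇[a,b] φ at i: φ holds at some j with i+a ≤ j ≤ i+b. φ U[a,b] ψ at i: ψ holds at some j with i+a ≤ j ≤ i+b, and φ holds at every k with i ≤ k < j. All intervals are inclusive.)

3

Scan j = 0,1,… for (¬ready U[0,2] (recv ∧ done)):
  j=0: fails
  j=1: fails
  j=2: fails
  j=3: holds
First hit at j=3, so smallest k = 3-0 = 3.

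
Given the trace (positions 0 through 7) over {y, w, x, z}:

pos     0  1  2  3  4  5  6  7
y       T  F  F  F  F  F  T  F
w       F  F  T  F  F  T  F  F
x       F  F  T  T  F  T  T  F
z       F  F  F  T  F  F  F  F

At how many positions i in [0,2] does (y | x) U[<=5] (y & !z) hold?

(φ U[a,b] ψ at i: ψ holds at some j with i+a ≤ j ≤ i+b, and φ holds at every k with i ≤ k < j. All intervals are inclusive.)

1

Evaluate at each i in [0,2]:
  i=0: ✓ (rhs at j=0)
  i=1: ✗ (lhs fails at k=1 before rhs at j=6)
  i=2: ✗ (lhs fails at k=4 before rhs at j=6)
Positions where it holds: {0} → 1.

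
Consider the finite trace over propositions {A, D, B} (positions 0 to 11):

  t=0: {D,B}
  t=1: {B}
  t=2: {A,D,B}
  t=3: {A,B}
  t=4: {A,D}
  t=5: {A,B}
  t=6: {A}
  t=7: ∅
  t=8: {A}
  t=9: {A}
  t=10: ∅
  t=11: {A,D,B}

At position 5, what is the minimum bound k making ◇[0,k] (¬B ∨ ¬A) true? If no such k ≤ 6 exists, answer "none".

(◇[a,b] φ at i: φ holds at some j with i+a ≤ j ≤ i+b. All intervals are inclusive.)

1

Scan j = 5,6,… for (¬B ∨ ¬A):
  j=5: fails
  j=6: holds
First hit at j=6, so smallest k = 6-5 = 1.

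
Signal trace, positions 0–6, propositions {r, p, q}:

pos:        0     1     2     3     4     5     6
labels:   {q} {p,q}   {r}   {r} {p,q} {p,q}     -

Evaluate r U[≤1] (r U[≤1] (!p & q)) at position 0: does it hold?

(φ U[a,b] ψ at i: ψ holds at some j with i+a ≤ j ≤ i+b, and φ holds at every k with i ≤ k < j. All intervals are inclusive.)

Yes

Need some j in [0,1] with (r U[≤1] (!p & q)), and r at every k in [0,j-1].
  j=0: (r U[≤1] (!p & q)) holds; no prefix to check → satisfied.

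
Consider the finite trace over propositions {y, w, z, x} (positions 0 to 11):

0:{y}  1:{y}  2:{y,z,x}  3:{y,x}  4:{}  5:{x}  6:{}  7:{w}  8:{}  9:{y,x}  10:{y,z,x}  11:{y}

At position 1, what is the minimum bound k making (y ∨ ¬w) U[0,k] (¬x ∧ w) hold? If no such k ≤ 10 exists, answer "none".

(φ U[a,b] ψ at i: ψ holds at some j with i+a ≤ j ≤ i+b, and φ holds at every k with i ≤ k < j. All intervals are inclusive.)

Need earliest j ≥ 1 with (¬x ∧ w), and (y ∨ ¬w) at every k in [1,j-1].
  j=1: rhs fails.
  j=2: rhs fails.
  j=3: rhs fails.
  j=4: rhs fails.
  j=5: rhs fails.
  j=6: rhs fails.
  j=7: rhs holds; lhs holds on [1,6]. k = 6.

6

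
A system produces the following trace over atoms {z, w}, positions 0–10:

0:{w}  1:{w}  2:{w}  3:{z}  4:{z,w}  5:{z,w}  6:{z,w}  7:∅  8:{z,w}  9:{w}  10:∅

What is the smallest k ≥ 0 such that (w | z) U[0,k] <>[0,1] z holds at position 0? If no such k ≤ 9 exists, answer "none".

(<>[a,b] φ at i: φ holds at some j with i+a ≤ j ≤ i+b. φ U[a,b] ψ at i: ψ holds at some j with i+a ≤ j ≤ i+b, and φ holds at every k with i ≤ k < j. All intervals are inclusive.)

2

Need earliest j ≥ 0 with <>[0,1] z, and (w | z) at every k in [0,j-1].
  j=0: rhs fails.
  j=1: rhs fails.
  j=2: rhs holds; lhs holds on [0,1]. k = 2.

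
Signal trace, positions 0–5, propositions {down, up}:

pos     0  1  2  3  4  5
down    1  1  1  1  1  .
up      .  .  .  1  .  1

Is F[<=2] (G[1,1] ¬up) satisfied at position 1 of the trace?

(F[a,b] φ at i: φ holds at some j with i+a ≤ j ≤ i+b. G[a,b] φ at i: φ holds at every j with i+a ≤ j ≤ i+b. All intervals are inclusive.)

Check G[1,1] ¬up at each j in [1,3]:
  j=1: holds on [2,2]
  j=2: fails at 3
  j=3: holds on [4,4]
Found at j=1 → formula holds.

Holds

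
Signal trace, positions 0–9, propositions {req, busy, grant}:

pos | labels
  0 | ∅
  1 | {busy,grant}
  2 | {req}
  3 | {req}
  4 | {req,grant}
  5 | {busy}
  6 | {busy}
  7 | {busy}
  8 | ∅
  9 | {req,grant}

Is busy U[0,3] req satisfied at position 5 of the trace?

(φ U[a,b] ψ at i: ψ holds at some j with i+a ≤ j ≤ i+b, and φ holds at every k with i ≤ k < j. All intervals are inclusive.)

Need some j in [5,8] with req, and busy at every k in [5,j-1].
  j=5: req false.
  j=6: req false.
  j=7: req false.
  j=8: req false.
No j in the window works → until fails.

False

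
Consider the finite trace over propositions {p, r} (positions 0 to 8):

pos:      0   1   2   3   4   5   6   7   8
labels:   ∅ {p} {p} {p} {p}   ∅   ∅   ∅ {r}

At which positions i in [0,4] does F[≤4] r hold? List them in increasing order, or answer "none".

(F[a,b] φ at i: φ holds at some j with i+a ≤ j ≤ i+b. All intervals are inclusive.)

4

Evaluate at each i in [0,4]:
  i=0: ✗ (none in [0,4])
  i=1: ✗ (none in [1,5])
  i=2: ✗ (none in [2,6])
  i=3: ✗ (none in [3,7])
  i=4: ✓ (witness j=8)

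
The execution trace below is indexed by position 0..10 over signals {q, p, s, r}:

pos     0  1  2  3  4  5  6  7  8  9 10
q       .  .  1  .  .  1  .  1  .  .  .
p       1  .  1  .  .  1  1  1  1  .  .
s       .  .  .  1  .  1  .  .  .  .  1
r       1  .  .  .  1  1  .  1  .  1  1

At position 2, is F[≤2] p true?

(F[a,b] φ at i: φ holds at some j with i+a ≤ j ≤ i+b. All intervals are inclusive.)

Yes

Check p at each j in [2,4]:
  j=2: true
  j=3: false
  j=4: false
Found at j=2 → formula holds.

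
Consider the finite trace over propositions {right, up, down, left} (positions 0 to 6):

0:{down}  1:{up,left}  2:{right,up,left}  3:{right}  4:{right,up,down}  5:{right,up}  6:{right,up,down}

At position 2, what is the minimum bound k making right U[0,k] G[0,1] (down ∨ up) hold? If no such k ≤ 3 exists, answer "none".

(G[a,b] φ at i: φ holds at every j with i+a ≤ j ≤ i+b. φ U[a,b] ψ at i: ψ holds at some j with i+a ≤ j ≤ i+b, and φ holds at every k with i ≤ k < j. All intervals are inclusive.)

2

Need earliest j ≥ 2 with G[0,1] (down ∨ up), and right at every k in [2,j-1].
  j=2: rhs fails.
  j=3: rhs fails.
  j=4: rhs holds; lhs holds on [2,3]. k = 2.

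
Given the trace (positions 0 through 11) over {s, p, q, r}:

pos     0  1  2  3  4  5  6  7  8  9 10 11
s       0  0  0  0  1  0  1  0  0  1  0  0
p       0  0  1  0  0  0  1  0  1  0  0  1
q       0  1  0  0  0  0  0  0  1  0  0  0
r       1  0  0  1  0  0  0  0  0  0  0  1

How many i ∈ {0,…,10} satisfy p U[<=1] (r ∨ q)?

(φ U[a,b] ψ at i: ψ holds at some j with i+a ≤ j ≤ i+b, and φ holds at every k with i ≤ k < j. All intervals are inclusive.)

5

Evaluate at each i in [0,10]:
  i=0: ✓ (rhs at j=0)
  i=1: ✓ (rhs at j=1)
  i=2: ✓ (rhs at j=3; lhs holds on [2,2])
  i=3: ✓ (rhs at j=3)
  i=4: ✗ (no rhs in [4,5])
  i=5: ✗ (no rhs in [5,6])
  i=6: ✗ (no rhs in [6,7])
  i=7: ✗ (lhs fails at k=7 before rhs at j=8)
  i=8: ✓ (rhs at j=8)
  i=9: ✗ (no rhs in [9,10])
  i=10: ✗ (lhs fails at k=10 before rhs at j=11)
Positions where it holds: {0, 1, 2, 3, 8} → 5.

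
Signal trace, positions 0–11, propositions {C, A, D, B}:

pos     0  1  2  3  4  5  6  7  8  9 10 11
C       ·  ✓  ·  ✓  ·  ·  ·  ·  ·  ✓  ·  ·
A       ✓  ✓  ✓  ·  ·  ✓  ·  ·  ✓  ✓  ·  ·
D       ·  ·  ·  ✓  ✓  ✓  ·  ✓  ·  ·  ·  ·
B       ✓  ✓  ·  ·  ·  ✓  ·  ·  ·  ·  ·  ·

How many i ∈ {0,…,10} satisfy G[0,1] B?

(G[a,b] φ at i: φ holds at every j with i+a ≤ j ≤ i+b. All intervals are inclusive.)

Evaluate at each i in [0,10]:
  i=0: ✓ (all of [0,1])
  i=1: ✗ (fails at j=2)
  i=2: ✗ (fails at j=2)
  i=3: ✗ (fails at j=3)
  i=4: ✗ (fails at j=4)
  i=5: ✗ (fails at j=6)
  i=6: ✗ (fails at j=6)
  i=7: ✗ (fails at j=7)
  i=8: ✗ (fails at j=8)
  i=9: ✗ (fails at j=9)
  i=10: ✗ (fails at j=10)
Positions where it holds: {0} → 1.

1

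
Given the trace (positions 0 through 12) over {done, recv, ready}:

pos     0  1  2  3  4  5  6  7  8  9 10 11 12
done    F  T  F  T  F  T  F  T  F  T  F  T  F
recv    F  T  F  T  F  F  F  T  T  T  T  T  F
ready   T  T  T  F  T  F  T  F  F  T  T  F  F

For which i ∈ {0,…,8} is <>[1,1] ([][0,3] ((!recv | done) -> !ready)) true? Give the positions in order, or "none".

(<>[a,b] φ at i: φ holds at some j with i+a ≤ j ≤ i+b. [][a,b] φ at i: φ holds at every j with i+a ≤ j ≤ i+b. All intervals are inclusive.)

none

Evaluate at each i in [0,8]:
  i=0: ✗ (none in [1,1])
  i=1: ✗ (none in [2,2])
  i=2: ✗ (none in [3,3])
  i=3: ✗ (none in [4,4])
  i=4: ✗ (none in [5,5])
  i=5: ✗ (none in [6,6])
  i=6: ✗ (none in [7,7])
  i=7: ✗ (none in [8,8])
  i=8: ✗ (none in [9,9])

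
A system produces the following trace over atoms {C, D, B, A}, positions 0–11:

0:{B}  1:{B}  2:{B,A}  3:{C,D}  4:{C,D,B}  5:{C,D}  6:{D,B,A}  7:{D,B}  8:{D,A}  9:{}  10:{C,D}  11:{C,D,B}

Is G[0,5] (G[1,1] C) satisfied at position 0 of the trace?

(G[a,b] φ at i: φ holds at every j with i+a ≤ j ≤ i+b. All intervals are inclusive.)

Check G[1,1] C at every j in [0,5]:
  j=0: fails at 1
  j=1: fails at 2
  j=2: holds on [3,3]
  j=3: holds on [4,4]
  j=4: holds on [5,5]
  j=5: fails at 6
Fails at j=0 → formula fails.

Does not hold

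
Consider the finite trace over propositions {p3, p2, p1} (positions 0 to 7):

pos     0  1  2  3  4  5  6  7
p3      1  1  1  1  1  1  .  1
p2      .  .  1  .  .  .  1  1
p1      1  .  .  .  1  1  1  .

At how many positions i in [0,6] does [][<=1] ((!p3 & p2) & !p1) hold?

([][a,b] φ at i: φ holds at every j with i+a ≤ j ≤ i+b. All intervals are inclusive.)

Evaluate at each i in [0,6]:
  i=0: ✗ (fails at j=0)
  i=1: ✗ (fails at j=1)
  i=2: ✗ (fails at j=2)
  i=3: ✗ (fails at j=3)
  i=4: ✗ (fails at j=4)
  i=5: ✗ (fails at j=5)
  i=6: ✗ (fails at j=6)
Positions where it holds: {} → 0.

0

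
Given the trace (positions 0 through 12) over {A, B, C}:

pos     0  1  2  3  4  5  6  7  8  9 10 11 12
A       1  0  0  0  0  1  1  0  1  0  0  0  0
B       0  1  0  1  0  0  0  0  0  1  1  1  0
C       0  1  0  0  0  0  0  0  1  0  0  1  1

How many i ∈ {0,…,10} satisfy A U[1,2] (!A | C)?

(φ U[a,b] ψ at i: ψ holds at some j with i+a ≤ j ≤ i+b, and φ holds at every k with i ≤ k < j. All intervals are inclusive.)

4

Evaluate at each i in [0,10]:
  i=0: ✓ (rhs at j=1; lhs holds on [0,0])
  i=1: ✗ (lhs fails at k=1 before rhs at j=2)
  i=2: ✗ (lhs fails at k=2 before rhs at j=3)
  i=3: ✗ (lhs fails at k=3 before rhs at j=4)
  i=4: ✗ (no rhs in [5,6])
  i=5: ✓ (rhs at j=7; lhs holds on [5,6])
  i=6: ✓ (rhs at j=7; lhs holds on [6,6])
  i=7: ✗ (lhs fails at k=7 before rhs at j=8)
  i=8: ✓ (rhs at j=9; lhs holds on [8,8])
  i=9: ✗ (lhs fails at k=9 before rhs at j=10)
  i=10: ✗ (lhs fails at k=10 before rhs at j=11)
Positions where it holds: {0, 5, 6, 8} → 4.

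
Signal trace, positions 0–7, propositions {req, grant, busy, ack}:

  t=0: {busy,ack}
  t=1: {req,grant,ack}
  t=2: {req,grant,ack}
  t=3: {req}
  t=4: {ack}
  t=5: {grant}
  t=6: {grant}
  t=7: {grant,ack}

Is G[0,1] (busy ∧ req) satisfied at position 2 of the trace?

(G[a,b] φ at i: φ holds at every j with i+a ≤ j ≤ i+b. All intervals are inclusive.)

False

Check (busy ∧ req) at every j in [2,3]:
  j=2: false
  j=3: false
Fails at j=2 → formula fails.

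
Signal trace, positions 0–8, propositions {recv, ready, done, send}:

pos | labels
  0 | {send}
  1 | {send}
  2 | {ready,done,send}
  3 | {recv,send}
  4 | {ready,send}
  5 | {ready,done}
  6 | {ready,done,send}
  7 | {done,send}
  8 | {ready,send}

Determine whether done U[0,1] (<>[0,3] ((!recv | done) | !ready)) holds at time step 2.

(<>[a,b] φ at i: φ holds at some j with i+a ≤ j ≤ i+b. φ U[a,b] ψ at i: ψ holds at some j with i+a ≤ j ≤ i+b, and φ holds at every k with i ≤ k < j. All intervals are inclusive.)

True

Need some j in [2,3] with <>[0,3] ((!recv | done) | !ready), and done at every k in [2,j-1].
  j=2: <>[0,3] ((!recv | done) | !ready) holds; no prefix to check → satisfied.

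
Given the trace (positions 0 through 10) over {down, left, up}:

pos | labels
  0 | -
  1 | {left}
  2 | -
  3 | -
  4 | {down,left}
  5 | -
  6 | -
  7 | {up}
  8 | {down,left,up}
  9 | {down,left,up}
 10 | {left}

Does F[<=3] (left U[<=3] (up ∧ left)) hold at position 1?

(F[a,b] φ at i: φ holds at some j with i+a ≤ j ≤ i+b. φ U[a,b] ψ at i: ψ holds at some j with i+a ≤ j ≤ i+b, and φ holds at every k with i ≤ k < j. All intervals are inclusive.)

Check (left U[<=3] (up ∧ left)) at each j in [1,4]:
  j=1: fails
  j=2: fails
  j=3: fails
  j=4: fails
No position in the window satisfies it → formula fails.

Does not hold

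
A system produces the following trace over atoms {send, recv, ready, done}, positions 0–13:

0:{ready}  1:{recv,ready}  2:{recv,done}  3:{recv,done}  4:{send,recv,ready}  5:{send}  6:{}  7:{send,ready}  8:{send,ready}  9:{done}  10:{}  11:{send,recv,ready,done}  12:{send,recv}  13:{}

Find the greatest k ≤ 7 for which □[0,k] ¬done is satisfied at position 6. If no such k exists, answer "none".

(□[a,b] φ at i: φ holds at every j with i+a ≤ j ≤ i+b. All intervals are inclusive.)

¬done must hold from j=6 onward; find where it first fails.
  j=6: holds
  j=7: holds
  j=8: holds
  j=9: fails
Holds on [6,8], so largest k = 2.

2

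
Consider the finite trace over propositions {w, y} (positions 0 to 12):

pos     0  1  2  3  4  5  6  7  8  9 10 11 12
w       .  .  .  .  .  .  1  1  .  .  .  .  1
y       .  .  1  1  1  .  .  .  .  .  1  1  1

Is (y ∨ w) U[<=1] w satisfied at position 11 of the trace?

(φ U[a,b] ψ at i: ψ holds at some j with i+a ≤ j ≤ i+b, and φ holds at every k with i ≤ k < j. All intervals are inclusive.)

Need some j in [11,12] with w, and (y ∨ w) at every k in [11,j-1].
  j=11: w false.
  j=12: w holds; (y ∨ w) holds at every k in [11,11] → satisfied.

Yes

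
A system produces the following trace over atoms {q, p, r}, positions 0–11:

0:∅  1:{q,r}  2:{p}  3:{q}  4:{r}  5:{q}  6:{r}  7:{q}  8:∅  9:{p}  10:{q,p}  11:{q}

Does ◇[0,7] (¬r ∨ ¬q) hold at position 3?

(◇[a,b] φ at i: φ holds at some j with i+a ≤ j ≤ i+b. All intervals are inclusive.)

Check (¬r ∨ ¬q) at each j in [3,10]:
  j=3: true
  j=4: true
  j=5: true
  j=6: true
  j=7: true
  j=8: true
  j=9: true
  j=10: true
Found at j=3 → formula holds.

Yes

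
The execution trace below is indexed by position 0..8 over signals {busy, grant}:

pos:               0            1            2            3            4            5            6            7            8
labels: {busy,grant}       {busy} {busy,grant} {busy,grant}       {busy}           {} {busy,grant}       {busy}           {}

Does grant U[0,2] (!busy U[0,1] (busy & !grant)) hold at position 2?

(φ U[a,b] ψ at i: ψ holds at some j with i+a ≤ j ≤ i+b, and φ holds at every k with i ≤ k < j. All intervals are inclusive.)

Need some j in [2,4] with (!busy U[0,1] (busy & !grant)), and grant at every k in [2,j-1].
  j=2: (!busy U[0,1] (busy & !grant)) — fails.
  j=3: (!busy U[0,1] (busy & !grant)) — fails.
  j=4: (!busy U[0,1] (busy & !grant)) holds; grant holds at every k in [2,3] → satisfied.

Holds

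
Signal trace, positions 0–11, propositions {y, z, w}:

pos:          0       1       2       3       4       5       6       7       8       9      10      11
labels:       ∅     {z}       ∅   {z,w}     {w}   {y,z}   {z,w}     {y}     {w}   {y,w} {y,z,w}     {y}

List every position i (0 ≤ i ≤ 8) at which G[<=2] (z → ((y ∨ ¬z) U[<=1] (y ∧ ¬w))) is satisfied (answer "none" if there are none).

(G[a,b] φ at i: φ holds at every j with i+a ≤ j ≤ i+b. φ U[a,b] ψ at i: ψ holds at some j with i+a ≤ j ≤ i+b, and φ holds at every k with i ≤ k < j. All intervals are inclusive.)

Evaluate at each i in [0,8]:
  i=0: ✗ (fails at j=1)
  i=1: ✗ (fails at j=1)
  i=2: ✗ (fails at j=3)
  i=3: ✗ (fails at j=3)
  i=4: ✗ (fails at j=6)
  i=5: ✗ (fails at j=6)
  i=6: ✗ (fails at j=6)
  i=7: ✓ (all of [7,9])
  i=8: ✓ (all of [8,10])

7, 8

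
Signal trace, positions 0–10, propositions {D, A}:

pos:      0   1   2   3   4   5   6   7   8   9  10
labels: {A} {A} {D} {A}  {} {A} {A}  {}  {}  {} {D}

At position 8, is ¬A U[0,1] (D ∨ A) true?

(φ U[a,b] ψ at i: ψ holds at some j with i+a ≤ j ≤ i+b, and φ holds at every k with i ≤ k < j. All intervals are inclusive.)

False

Need some j in [8,9] with (D ∨ A), and ¬A at every k in [8,j-1].
  j=8: (D ∨ A) false.
  j=9: (D ∨ A) false.
No j in the window works → until fails.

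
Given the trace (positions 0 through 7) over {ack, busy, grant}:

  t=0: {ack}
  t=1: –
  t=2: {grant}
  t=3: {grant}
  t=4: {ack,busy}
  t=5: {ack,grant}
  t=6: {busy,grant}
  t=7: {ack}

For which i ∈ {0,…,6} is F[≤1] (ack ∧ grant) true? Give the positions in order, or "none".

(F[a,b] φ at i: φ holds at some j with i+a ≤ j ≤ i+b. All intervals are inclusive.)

4, 5

Evaluate at each i in [0,6]:
  i=0: ✗ (none in [0,1])
  i=1: ✗ (none in [1,2])
  i=2: ✗ (none in [2,3])
  i=3: ✗ (none in [3,4])
  i=4: ✓ (witness j=5)
  i=5: ✓ (witness j=5)
  i=6: ✗ (none in [6,7])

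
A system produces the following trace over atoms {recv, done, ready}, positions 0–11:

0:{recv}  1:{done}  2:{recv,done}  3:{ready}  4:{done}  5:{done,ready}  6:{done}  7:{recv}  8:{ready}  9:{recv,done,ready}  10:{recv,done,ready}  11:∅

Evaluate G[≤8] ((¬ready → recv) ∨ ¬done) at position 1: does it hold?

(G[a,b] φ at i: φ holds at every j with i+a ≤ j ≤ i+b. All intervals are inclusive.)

Check ((¬ready → recv) ∨ ¬done) at every j in [1,9]:
  j=1: false
  j=2: true
  j=3: true
  j=4: false
  j=5: true
  j=6: false
  j=7: true
  j=8: true
  j=9: true
Fails at j=1 → formula fails.

No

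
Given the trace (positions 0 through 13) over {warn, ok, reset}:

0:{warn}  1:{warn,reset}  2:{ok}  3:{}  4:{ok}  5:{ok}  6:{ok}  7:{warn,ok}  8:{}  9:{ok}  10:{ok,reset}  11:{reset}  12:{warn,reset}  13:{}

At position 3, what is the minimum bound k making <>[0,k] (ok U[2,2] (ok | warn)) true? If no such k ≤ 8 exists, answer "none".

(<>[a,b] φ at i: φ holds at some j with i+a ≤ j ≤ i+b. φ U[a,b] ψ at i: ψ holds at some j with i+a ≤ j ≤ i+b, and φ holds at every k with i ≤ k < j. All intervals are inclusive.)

1

Scan j = 3,4,… for (ok U[2,2] (ok | warn)):
  j=3: fails
  j=4: holds
First hit at j=4, so smallest k = 4-3 = 1.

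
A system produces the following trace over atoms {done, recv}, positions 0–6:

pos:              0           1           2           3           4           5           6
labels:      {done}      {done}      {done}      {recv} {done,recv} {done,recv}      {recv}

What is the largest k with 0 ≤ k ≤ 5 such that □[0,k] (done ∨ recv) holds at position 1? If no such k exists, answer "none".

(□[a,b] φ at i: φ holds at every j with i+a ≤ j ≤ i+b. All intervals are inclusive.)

5

(done ∨ recv) must hold from j=1 onward; find where it first fails.
  j=1: holds
  j=2: holds
  j=3: holds
  j=4: holds
  j=5: holds
  j=6: holds
Holds through j=6; largest k = 5.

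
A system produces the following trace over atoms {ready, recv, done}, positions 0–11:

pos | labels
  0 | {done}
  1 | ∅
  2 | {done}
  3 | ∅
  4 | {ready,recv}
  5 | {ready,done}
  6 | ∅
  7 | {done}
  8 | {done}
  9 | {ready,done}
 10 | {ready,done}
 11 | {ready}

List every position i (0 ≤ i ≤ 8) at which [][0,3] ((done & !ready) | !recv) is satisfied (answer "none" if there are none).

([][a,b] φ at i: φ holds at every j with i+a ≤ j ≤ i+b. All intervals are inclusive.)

Evaluate at each i in [0,8]:
  i=0: ✓ (all of [0,3])
  i=1: ✗ (fails at j=4)
  i=2: ✗ (fails at j=4)
  i=3: ✗ (fails at j=4)
  i=4: ✗ (fails at j=4)
  i=5: ✓ (all of [5,8])
  i=6: ✓ (all of [6,9])
  i=7: ✓ (all of [7,10])
  i=8: ✓ (all of [8,11])

0, 5, 6, 7, 8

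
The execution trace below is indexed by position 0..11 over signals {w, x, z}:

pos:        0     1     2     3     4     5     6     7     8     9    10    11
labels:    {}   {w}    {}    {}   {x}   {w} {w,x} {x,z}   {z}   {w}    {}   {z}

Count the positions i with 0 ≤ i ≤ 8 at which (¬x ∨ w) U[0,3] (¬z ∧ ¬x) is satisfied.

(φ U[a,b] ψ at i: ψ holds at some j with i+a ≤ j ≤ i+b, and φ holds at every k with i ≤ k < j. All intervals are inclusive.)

Evaluate at each i in [0,8]:
  i=0: ✓ (rhs at j=0)
  i=1: ✓ (rhs at j=1)
  i=2: ✓ (rhs at j=2)
  i=3: ✓ (rhs at j=3)
  i=4: ✗ (lhs fails at k=4 before rhs at j=5)
  i=5: ✓ (rhs at j=5)
  i=6: ✗ (lhs fails at k=7 before rhs at j=9)
  i=7: ✗ (lhs fails at k=7 before rhs at j=9)
  i=8: ✓ (rhs at j=9; lhs holds on [8,8])
Positions where it holds: {0, 1, 2, 3, 5, 8} → 6.

6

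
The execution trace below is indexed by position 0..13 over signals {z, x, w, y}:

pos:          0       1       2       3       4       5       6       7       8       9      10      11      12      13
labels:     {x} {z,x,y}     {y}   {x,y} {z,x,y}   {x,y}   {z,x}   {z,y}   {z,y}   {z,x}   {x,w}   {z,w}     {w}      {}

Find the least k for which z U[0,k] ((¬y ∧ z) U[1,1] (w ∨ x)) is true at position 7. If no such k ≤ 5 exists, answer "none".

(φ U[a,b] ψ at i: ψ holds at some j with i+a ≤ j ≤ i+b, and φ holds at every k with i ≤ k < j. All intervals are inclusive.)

Need earliest j ≥ 7 with ((¬y ∧ z) U[1,1] (w ∨ x)), and z at every k in [7,j-1].
  j=7: rhs fails.
  j=8: rhs fails.
  j=9: rhs holds; lhs holds on [7,8]. k = 2.

2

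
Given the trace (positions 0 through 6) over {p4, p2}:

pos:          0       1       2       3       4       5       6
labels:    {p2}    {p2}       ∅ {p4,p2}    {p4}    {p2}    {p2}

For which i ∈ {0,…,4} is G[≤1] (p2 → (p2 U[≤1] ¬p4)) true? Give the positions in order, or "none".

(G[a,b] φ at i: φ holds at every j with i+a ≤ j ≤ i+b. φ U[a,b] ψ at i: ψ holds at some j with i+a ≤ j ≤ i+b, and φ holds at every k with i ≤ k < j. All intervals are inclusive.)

Evaluate at each i in [0,4]:
  i=0: ✓ (all of [0,1])
  i=1: ✓ (all of [1,2])
  i=2: ✗ (fails at j=3)
  i=3: ✗ (fails at j=3)
  i=4: ✓ (all of [4,5])

0, 1, 4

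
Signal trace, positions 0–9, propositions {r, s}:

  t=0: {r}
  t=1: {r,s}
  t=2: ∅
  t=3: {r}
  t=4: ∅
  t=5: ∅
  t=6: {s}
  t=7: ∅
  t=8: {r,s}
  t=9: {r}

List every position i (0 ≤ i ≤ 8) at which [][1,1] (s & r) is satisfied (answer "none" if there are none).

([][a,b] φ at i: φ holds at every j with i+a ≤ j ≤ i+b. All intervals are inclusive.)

0, 7

Evaluate at each i in [0,8]:
  i=0: ✓ (all of [1,1])
  i=1: ✗ (fails at j=2)
  i=2: ✗ (fails at j=3)
  i=3: ✗ (fails at j=4)
  i=4: ✗ (fails at j=5)
  i=5: ✗ (fails at j=6)
  i=6: ✗ (fails at j=7)
  i=7: ✓ (all of [8,8])
  i=8: ✗ (fails at j=9)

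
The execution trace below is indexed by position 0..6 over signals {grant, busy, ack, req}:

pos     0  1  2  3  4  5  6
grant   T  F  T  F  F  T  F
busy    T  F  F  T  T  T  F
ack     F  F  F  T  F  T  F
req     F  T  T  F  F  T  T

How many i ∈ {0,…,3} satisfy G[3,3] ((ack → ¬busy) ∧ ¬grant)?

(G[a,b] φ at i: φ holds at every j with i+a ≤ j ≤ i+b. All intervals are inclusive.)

2

Evaluate at each i in [0,3]:
  i=0: ✗ (fails at j=3)
  i=1: ✓ (all of [4,4])
  i=2: ✗ (fails at j=5)
  i=3: ✓ (all of [6,6])
Positions where it holds: {1, 3} → 2.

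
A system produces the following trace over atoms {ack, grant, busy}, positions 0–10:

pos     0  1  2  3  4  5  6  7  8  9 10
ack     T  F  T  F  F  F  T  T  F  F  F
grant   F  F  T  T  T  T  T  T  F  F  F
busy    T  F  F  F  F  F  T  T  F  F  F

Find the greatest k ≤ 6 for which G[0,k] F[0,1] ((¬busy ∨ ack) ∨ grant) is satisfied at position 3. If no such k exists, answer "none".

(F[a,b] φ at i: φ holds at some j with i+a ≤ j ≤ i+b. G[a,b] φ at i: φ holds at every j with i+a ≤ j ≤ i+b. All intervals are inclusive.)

6

F[0,1] ((¬busy ∨ ack) ∨ grant) must hold from j=3 onward; find where it first fails.
  j=3: holds
  j=4: holds
  j=5: holds
  j=6: holds
  j=7: holds
  j=8: holds
  j=9: holds
Holds through j=9; largest k = 6.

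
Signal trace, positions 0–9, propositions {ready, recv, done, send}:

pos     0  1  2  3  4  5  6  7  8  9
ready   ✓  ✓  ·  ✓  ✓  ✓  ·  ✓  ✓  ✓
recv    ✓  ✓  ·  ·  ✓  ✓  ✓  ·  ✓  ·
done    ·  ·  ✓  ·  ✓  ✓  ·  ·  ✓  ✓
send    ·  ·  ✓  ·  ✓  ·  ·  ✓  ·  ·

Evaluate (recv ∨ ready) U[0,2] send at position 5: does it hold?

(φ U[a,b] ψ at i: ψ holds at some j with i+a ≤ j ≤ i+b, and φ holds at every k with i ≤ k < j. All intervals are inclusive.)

Need some j in [5,7] with send, and (recv ∨ ready) at every k in [5,j-1].
  j=5: send false.
  j=6: send false.
  j=7: send holds; (recv ∨ ready) holds at every k in [5,6] → satisfied.

Yes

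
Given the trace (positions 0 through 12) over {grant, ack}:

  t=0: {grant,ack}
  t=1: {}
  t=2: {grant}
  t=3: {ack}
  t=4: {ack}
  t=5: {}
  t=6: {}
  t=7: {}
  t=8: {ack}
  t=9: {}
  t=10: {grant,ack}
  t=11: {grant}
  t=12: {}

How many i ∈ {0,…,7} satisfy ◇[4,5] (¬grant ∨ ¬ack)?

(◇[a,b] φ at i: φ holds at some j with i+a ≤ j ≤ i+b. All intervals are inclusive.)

Evaluate at each i in [0,7]:
  i=0: ✓ (witness j=4)
  i=1: ✓ (witness j=5)
  i=2: ✓ (witness j=6)
  i=3: ✓ (witness j=7)
  i=4: ✓ (witness j=8)
  i=5: ✓ (witness j=9)
  i=6: ✓ (witness j=11)
  i=7: ✓ (witness j=11)
Positions where it holds: {0, 1, 2, 3, 4, 5, 6, 7} → 8.

8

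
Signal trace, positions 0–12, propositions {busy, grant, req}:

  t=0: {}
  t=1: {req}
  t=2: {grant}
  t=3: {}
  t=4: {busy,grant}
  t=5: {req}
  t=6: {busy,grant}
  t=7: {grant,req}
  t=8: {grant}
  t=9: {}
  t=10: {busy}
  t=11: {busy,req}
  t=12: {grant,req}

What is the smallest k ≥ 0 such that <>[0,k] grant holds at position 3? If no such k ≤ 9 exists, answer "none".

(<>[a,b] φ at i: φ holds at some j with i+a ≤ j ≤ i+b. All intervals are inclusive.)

Scan j = 3,4,… for grant:
  j=3: fails
  j=4: holds
First hit at j=4, so smallest k = 4-3 = 1.

1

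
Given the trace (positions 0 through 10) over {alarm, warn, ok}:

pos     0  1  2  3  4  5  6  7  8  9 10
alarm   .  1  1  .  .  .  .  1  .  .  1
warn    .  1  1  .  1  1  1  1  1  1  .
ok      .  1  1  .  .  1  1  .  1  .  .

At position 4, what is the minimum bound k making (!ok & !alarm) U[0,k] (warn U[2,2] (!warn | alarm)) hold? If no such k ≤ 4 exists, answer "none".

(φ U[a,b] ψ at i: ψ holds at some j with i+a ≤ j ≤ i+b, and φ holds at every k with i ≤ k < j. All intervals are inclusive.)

1

Need earliest j ≥ 4 with (warn U[2,2] (!warn | alarm)), and (!ok & !alarm) at every k in [4,j-1].
  j=4: rhs fails.
  j=5: rhs holds; lhs holds on [4,4]. k = 1.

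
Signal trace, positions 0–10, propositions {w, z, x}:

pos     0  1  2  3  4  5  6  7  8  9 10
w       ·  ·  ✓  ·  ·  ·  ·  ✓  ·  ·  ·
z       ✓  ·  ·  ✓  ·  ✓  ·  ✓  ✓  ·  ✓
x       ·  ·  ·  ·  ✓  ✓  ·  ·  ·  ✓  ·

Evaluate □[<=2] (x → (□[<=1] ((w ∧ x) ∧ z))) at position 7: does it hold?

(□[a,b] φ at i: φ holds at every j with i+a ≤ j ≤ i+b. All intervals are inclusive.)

No

Check (x → (□[<=1] ((w ∧ x) ∧ z))) at every j in [7,9]:
  j=7: antecedent false → ✓
  j=8: antecedent false → ✓
  j=9: antecedent true; consequent fails at 9 → ✗
Fails at j=9 → formula fails.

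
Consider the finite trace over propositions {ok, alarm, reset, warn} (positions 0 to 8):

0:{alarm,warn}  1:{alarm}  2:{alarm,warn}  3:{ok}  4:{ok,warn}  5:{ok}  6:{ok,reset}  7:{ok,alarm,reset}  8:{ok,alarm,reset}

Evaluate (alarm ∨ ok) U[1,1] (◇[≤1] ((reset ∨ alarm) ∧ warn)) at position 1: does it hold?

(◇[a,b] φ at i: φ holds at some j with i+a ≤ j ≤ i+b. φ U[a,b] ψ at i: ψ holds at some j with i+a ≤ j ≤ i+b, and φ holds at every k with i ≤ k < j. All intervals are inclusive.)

Need some j in [2,2] with ◇[≤1] ((reset ∨ alarm) ∧ warn), and (alarm ∨ ok) at every k in [1,j-1].
  j=2: ◇[≤1] ((reset ∨ alarm) ∧ warn) holds; (alarm ∨ ok) holds at every k in [1,1] → satisfied.

Yes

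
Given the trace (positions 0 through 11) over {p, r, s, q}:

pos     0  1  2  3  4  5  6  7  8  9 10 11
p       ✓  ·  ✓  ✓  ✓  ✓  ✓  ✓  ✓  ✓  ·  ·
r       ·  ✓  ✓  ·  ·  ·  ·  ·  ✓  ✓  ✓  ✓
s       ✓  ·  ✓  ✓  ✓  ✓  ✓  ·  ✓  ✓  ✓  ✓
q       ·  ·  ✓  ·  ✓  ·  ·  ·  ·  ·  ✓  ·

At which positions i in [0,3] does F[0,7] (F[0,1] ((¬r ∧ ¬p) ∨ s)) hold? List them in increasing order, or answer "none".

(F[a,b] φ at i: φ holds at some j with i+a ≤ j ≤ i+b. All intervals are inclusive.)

0, 1, 2, 3

Evaluate at each i in [0,3]:
  i=0: ✓ (witness j=0)
  i=1: ✓ (witness j=1)
  i=2: ✓ (witness j=2)
  i=3: ✓ (witness j=3)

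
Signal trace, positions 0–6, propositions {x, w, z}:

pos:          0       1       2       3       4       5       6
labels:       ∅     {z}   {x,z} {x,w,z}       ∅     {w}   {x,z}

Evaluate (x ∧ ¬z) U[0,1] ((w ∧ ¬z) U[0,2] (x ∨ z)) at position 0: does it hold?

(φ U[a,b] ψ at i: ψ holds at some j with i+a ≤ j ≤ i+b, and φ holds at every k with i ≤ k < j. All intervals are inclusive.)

Does not hold

Need some j in [0,1] with ((w ∧ ¬z) U[0,2] (x ∨ z)), and (x ∧ ¬z) at every k in [0,j-1].
  j=0: ((w ∧ ¬z) U[0,2] (x ∨ z)) — fails.
  j=1: ((w ∧ ¬z) U[0,2] (x ∨ z)) holds, but (x ∧ ¬z) fails at k=0 → not this j.
No j in the window works → until fails.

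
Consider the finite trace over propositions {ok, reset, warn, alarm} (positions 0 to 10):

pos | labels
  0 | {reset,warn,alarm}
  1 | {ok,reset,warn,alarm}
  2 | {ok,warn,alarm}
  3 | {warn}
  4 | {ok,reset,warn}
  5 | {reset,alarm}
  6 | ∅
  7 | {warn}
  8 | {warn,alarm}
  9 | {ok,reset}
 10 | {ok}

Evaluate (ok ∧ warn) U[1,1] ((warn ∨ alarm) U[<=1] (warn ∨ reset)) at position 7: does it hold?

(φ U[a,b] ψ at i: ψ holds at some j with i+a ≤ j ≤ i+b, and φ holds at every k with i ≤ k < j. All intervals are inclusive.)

Does not hold

Need some j in [8,8] with ((warn ∨ alarm) U[<=1] (warn ∨ reset)), and (ok ∧ warn) at every k in [7,j-1].
  j=8: ((warn ∨ alarm) U[<=1] (warn ∨ reset)) holds, but (ok ∧ warn) fails at k=7 → not this j.
No j in the window works → until fails.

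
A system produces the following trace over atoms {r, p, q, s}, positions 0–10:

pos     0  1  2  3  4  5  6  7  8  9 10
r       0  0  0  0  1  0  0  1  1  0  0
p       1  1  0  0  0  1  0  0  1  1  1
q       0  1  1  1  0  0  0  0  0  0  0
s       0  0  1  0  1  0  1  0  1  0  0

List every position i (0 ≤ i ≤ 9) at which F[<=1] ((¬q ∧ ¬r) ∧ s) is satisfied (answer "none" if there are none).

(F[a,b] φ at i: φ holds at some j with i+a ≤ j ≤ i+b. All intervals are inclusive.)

Evaluate at each i in [0,9]:
  i=0: ✗ (none in [0,1])
  i=1: ✗ (none in [1,2])
  i=2: ✗ (none in [2,3])
  i=3: ✗ (none in [3,4])
  i=4: ✗ (none in [4,5])
  i=5: ✓ (witness j=6)
  i=6: ✓ (witness j=6)
  i=7: ✗ (none in [7,8])
  i=8: ✗ (none in [8,9])
  i=9: ✗ (none in [9,10])

5, 6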